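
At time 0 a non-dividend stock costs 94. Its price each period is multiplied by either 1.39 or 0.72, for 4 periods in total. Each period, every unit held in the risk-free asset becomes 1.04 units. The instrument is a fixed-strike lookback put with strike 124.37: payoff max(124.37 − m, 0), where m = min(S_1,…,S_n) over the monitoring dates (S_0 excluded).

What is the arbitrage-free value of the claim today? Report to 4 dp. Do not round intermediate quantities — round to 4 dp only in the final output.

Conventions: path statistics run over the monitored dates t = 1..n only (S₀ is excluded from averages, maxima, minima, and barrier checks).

price = 45.2310

Under the martingale measure an up-move has probability p* = 0.4776; value the claim as the probability-weighted average of per-path payoffs, discounted 4 periods at R = 1.04.
Enumerate all 2^4 = 16 price paths (U = up ×1.39, D = down ×0.72); each path with k up-moves has probability p*^k·(1−p*)^(4−k).
DDDD: m=25.2614, payoff=99.1086, prob=0.074469
UDDD: m=48.7686, payoff=75.6014, prob=0.068086
DUDD: m=48.7686, payoff=75.6014, prob=0.068086
UUDD: m=94.1505, payoff=30.2195, prob=0.062250
DDUD: m=48.7296, payoff=75.6404, prob=0.068086
UDUD: m=94.0752, payoff=30.2948, prob=0.062250
DUUD: m=67.6800, payoff=56.6900, prob=0.062250
UUUD: m=130.6600, payoff=0.0000, prob=0.056914
DDDU: m=35.0853, payoff=89.2847, prob=0.068086
UDDU: m=67.7341, payoff=56.6359, prob=0.062250
DUDU: m=67.6800, payoff=56.6900, prob=0.062250
UUDU: m=130.6600, payoff=0.0000, prob=0.056914
DDUU: m=48.7296, payoff=75.6404, prob=0.062250
UDUU: m=94.0752, payoff=30.2948, prob=0.056914
DUUU: m=67.6800, payoff=56.6900, prob=0.056914
UUUU: m=130.6600, payoff=0.0000, prob=0.052036
Price = Σ prob·payoff / R^4 = 52.913872 / 1.169859 = 45.2310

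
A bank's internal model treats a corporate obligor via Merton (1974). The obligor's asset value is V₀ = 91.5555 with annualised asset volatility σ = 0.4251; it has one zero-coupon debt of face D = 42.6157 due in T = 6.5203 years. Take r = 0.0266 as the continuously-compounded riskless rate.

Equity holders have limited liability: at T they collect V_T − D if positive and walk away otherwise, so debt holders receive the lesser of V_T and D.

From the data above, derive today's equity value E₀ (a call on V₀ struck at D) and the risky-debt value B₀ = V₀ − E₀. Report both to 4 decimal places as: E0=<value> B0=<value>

With assets at 91.5555 and a single debt payment of 42.6157 at 6.5203 years:
d₁ = [ln(V₀/D) + (r + σ²/2)T] / (σ√T)
   = [ln(91.5555/42.6157) + (0.0266 + 0.5·0.4251²)·6.5203] / (0.4251·√6.5203)
   = [0.764723 + 0.762582] / 1.085488 = 1.407021
d₂ = d₁ − σ√T = 1.407021 − 1.085488 = 0.321534
N(d₁) = 0.920289,  N(d₂) = 0.626097,  e^(−rT) = 0.840768
E₀ = V₀·N(d₁) − D·e^(−rT)·N(d₂)
   = 91.5555·0.920289 − 42.6157·0.840768·0.626097 = 61.824569
B₀ = V₀ − E₀ = 91.5555 − 61.824569 = 29.730931

E0=61.8246 B0=29.7309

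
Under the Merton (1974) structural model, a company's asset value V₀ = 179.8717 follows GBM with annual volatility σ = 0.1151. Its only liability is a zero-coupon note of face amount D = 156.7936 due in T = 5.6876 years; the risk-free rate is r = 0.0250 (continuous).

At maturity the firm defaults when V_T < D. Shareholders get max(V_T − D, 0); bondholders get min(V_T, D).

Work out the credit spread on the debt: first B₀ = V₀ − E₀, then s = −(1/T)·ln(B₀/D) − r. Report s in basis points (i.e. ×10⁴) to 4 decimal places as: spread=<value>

spread=44.9602

Equity is a call on the firm's assets struck at D = 156.7936:
d₁ = [ln(V₀/D) + (r + σ²/2)T] / (σ√T)
   = [ln(179.8717/156.7936) + (0.0250 + 0.5·0.1151²)·5.6876] / (0.1151·√5.6876)
   = [0.137314 + 0.179865] / 0.274498 = 1.155483
d₂ = d₁ − σ√T = 1.155483 − 0.274498 = 0.880984
N(d₁) = 0.876054,  N(d₂) = 0.810837,  e^(−rT) = 0.867456
E₀ = V₀·N(d₁) − D·e^(−rT)·N(d₂)
   = 179.8717·0.876054 − 156.7936·0.867456·0.810837 = 47.294021
B₀ = V₀ − E₀ = 179.8717 − 47.294021 = 132.577679
spread = −(1/T)·ln(B₀/D) − r = −(1/5.6876)·ln(132.577679/156.7936) − 0.0250 = 0.00449602
in basis points: 0.00449602 × 10⁴ = 44.9602 bp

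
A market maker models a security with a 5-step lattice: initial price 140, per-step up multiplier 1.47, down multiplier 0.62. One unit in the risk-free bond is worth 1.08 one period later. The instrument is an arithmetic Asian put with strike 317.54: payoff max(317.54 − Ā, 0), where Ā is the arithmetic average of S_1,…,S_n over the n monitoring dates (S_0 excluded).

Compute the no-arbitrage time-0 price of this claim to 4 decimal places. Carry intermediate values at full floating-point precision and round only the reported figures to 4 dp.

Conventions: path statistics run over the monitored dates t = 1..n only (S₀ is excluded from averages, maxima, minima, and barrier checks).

price = 104.0869

Set p* = 0.5412 (from d < R < u); the path-dependent value is the discounted p*-expectation over all price paths.
Enumerate all 2^5 = 32 price paths (U = up ×1.47, D = down ×0.62); each path with k up-moves has probability p*^k·(1−p*)^(5−k).
DDDDD: Ā=41.4989, payoff=276.0411, prob=0.020334
UDDDD: Ā=98.3926, payoff=219.1474, prob=0.023984
DUDDD: Ā=74.5926, payoff=242.9474, prob=0.023984
UUDDD: Ā=176.8567, payoff=140.6833, prob=0.028289
DDUDD: Ā=59.8366, payoff=257.7034, prob=0.023984
UDUDD: Ā=141.8707, payoff=175.6693, prob=0.028289
DUUDD: Ā=118.0707, payoff=199.4693, prob=0.028289
UUUDD: Ā=279.9418, payoff=37.5982, prob=0.033366
DDDUD: Ā=50.6879, payoff=266.8521, prob=0.023984
UDDUD: Ā=120.1794, payoff=197.3606, prob=0.028289
DUDUD: Ā=96.3794, payoff=221.1606, prob=0.028289
UUDUD: Ā=228.5124, payoff=89.0276, prob=0.033366
DDUUD: Ā=81.6234, payoff=235.9166, prob=0.028289
UDUUD: Ā=193.5264, payoff=124.0136, prob=0.033366
DUUUD: Ā=169.7264, payoff=147.8136, prob=0.033366
UUUUD: Ā=402.4159, payoff=0.0000, prob=0.039355
DDDDU: Ā=45.0157, payoff=272.5243, prob=0.023984
UDDDU: Ā=106.7308, payoff=210.8092, prob=0.028289
DUDDU: Ā=82.9308, payoff=234.6092, prob=0.028289
UUDDU: Ā=196.6262, payoff=120.9138, prob=0.033366
DDUDU: Ā=68.1748, payoff=249.3652, prob=0.028289
UDUDU: Ā=161.6402, payoff=155.8998, prob=0.033366
DUUDU: Ā=137.8402, payoff=179.6998, prob=0.033366
UUUDU: Ā=326.8146, payoff=0.0000, prob=0.039355
DDDUU: Ā=59.0260, payoff=258.5140, prob=0.028289
UDDUU: Ā=139.9489, payoff=177.5911, prob=0.033366
DUDUU: Ā=116.1489, payoff=201.3911, prob=0.033366
UUDUU: Ā=275.3852, payoff=42.1548, prob=0.039355
DDUUU: Ā=101.3929, payoff=216.1471, prob=0.033366
UDUUU: Ā=240.3992, payoff=77.1408, prob=0.039355
DUUUU: Ā=216.5992, payoff=100.9408, prob=0.039355
UUUUU: Ā=513.5497, payoff=0.0000, prob=0.046419
Price = Σ prob·payoff / R^5 = 152.937838 / 1.469328 = 104.0869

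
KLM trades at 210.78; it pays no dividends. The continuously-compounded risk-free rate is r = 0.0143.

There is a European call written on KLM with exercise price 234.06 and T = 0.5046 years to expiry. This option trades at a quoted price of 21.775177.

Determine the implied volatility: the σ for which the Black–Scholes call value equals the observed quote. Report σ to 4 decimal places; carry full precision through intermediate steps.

At σ = 0.5031 the Black–Scholes value reproduces the quote:
σ√T = 0.5031·√0.5046 = 0.357378
d₁ = (ln(S/K) + (r+σ²/2)T) / (σ√T) = (ln(210.78/234.06) + (0.0143+0.5031²/2)·0.5046) / 0.357378 = (-0.104763 + 0.071075) / 0.357378 = -0.094262
d₂ = d₁ − σ√T = -0.094262 − 0.357378 = -0.451640
e^{−rT} = 0.992810
N(d₁) = 0.462450,  N(d₂) = 0.325764
V = S·N(d₁) − K·e^{−rT}·N(d₂) = 97.475309 − 75.700132 = 21.775177 (equal to the quote); since ∂V/∂σ > 0 for all σ, the implied volatility is unique

sigma = 0.5031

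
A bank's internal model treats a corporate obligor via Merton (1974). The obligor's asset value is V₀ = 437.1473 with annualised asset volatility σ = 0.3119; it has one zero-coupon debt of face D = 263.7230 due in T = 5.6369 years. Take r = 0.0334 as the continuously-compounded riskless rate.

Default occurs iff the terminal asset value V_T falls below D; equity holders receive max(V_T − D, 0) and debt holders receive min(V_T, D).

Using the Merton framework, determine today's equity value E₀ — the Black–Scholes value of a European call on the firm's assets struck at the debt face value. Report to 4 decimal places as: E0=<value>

Work the structural quantities from V₀ = 437.1473 against face 263.7230:
d₁ = [ln(V₀/D) + (r + σ²/2)T] / (σ√T)
   = [ln(437.1473/263.7230) + (0.0334 + 0.5·0.3119²)·5.6369] / (0.3119·√5.6369)
   = [0.505371 + 0.462456] / 0.740518 = 1.306959
d₂ = d₁ − σ√T = 1.306959 − 0.740518 = 0.566441
N(d₁) = 0.904387,  N(d₂) = 0.714453,  e^(−rT) = 0.828389
E₀ = V₀·N(d₁) − D·e^(−rT)·N(d₂)
   = 437.1473·0.904387 − 263.7230·0.828389·0.714453 = 239.267054

E0=239.2671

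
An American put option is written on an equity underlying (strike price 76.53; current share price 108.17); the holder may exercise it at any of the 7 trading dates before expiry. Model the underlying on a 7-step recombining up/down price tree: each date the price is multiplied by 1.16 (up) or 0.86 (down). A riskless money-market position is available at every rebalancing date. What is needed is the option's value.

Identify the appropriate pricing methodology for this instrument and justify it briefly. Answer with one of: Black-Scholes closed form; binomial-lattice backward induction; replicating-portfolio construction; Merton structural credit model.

framework: binomial-lattice backward induction

Key observation: an American put (K = 76.53, S₀ = 108.17) on a 7-date tree has no closed form — the optimal stopping decision is embedded and must be resolved recursively from expiry.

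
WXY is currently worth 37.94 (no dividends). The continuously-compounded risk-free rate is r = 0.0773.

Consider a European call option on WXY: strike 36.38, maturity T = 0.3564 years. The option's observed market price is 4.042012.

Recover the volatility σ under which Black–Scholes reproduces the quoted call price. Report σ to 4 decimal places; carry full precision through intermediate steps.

sigma = 0.2947

At σ = 0.2947 the Black–Scholes value reproduces the quote:
σ√T = 0.2947·√0.3564 = 0.175934
d₁ = (ln(S/K) + (r+σ²/2)T) / (σ√T) = (ln(37.94/36.38) + (0.0773+0.2947²/2)·0.3564) / 0.175934 = (0.041987 + 0.043026) / 0.175934 = 0.483210
d₂ = d₁ − σ√T = 0.483210 − 0.175934 = 0.307276
e^{−rT} = 0.972826
N(d₁) = 0.685527,  N(d₂) = 0.620683
V = S·N(d₁) − K·e^{−rT}·N(d₂) = 26.008877 − 21.966865 = 4.042012 (the observed quote) — the price is monotone increasing in volatility, hence this σ is the only solution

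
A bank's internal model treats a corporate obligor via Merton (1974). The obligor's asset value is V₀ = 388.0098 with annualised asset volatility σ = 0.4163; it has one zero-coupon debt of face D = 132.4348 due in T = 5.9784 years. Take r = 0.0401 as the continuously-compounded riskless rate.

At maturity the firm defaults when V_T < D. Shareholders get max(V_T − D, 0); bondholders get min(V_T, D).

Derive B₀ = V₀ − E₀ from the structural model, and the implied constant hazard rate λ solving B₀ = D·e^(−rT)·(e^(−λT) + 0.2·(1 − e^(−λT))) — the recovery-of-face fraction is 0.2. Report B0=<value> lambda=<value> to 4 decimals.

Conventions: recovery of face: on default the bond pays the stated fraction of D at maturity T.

Apply the equity-as-call identities (strike 132.4348, horizon 5.9784 years):
d₁ = [ln(V₀/D) + (r + σ²/2)T] / (σ√T)
   = [ln(388.0098/132.4348) + (0.0401 + 0.5·0.4163²)·5.9784] / (0.4163·√5.9784)
   = [1.074940 + 0.757779] / 1.017885 = 1.800516
d₂ = d₁ − σ√T = 1.800516 − 1.017885 = 0.782631
N(d₁) = 0.964110,  N(d₂) = 0.783078,  e^(−rT) = 0.786837
E₀ = V₀·N(d₁) − D·e^(−rT)·N(d₂)
   = 388.0098·0.964110 − 132.4348·0.786837·0.783078 = 292.483931
B₀ = V₀ − E₀ = 388.0098 − 292.483931 = 95.525869
e^(−λT) = (B₀·e^(rT)/D − 0.2)/(1 − 0.2) = (95.5259·1.270911/132.4348 − 0.2)/0.8 = 0.89589313
λ = −ln(0.89589313)/5.9784 = 0.018389

B0=95.5259 lambda=0.0184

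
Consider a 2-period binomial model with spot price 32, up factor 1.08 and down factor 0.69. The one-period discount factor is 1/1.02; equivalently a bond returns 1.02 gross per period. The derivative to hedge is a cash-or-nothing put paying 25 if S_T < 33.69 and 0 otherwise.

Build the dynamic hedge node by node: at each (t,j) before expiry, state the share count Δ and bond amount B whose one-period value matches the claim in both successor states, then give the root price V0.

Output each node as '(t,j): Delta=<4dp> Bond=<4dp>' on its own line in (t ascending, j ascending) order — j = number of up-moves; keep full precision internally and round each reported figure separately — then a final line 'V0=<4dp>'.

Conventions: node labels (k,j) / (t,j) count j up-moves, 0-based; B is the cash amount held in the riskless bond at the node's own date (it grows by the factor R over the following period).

(0,0): Delta=-1.6618 Bond=60.0020
(1,0): Delta=0.0000 Bond=24.5098
(1,1): Delta=-1.8548 Bond=67.8733
V0=6.8249

The replicating-portfolio and risk-neutral prices coincide; use p* = (1.02−0.69)/(1.08−0.69) = 0.8462 for the latter.
At maturity the claim pays: V(2,0)=25.0000, V(2,1)=25.0000, V(2,2)=0.0000
Node (1,0) S=22.0800: V=(p*·25.0000+(1−p*)·25.0000)/1.02=24.5098; Δ=(25.0000−25.0000)/(23.8464−15.2352)=0.0000; B=V−Δ·S=24.5098
Node (1,1) S=34.5600: V=(p*·0.0000+(1−p*)·25.0000)/1.02=3.7707; Δ=(0.0000−25.0000)/(37.3248−23.8464)=-1.8548; B=V−Δ·S=67.8733
Node (0,0) S=32.0000: V=(p*·3.7707+(1−p*)·24.5098)/1.02=6.8249; Δ=(3.7707−24.5098)/(34.5600−22.0800)=-1.6618; B=V−Δ·S=60.0020
Check: Δ(0,0)·S0 + B(0,0) = 6.8249 = V0.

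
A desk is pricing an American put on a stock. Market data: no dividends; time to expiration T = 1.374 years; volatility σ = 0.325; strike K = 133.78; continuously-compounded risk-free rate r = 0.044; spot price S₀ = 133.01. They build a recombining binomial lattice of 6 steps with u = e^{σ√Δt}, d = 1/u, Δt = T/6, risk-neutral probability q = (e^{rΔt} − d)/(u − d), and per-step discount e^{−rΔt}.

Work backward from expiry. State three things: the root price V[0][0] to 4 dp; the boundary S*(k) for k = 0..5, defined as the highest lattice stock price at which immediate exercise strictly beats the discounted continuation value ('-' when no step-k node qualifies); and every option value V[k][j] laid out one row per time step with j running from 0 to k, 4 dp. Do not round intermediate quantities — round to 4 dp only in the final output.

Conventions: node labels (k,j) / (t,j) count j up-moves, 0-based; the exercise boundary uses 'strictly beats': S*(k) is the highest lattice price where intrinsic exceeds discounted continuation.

Δt=0.22900, u=1.16827, d=0.85597, q=0.49362, disc=e^(-rΔt)=0.98997
k=6 terminal: V=max(K-S,0) → 81.4656 62.3782 36.3267 0.7700 0.0000 0.0000 0.0000
k=5: j=0 S=61.1175 intr=72.6625 cont=71.3213 V=72.6625[EX]; j=1 S=83.4167 intr=50.3633 cont=49.0221 V=50.3633[EX]; j=2 S=113.8520 intr=19.9280 cont=18.5868 V=19.9280[EX]; j=3 S=155.3918 intr=0.0000 cont=0.3860 V=0.3860[hold]; j=4 S=212.0878 intr=0.0000 cont=0.0000 V=0.0000[hold]; j=5 S=289.4698 intr=0.0000 cont=0.0000 V=0.0000[hold]  S*(5)=113.8520
k=4: j=0 S=71.4018 intr=62.3782 cont=61.0370 V=62.3782[EX]; j=1 S=97.4533 intr=36.3267 cont=34.9855 V=36.3267[EX]; j=2 S=133.0100 intr=0.7700 cont=10.1786 V=10.1786[hold]; j=3 S=181.5398 intr=0.0000 cont=0.1935 V=0.1935[hold]; j=4 S=247.7761 intr=0.0000 cont=0.0000 V=0.0000[hold]  S*(4)=97.4533
k=3: j=0 S=83.4167 intr=50.3633 cont=49.0221 V=50.3633[EX]; j=1 S=113.8520 intr=19.9280 cont=23.1846 V=23.1846[hold]; j=2 S=155.3918 intr=0.0000 cont=5.1971 V=5.1971[hold]; j=3 S=212.0878 intr=0.0000 cont=0.0970 V=0.0970[hold]  S*(3)=83.4167
k=2: j=0 S=97.4533 intr=36.3267 cont=36.5768 V=36.5768[hold]; j=1 S=133.0100 intr=0.7700 cont=14.1621 V=14.1621[hold]; j=2 S=181.5398 intr=0.0000 cont=2.6527 V=2.6527[hold]  S*(2)=-
k=1: j=0 S=113.8520 intr=19.9280 cont=25.2566 V=25.2566[hold]; j=1 S=155.3918 intr=0.0000 cont=8.3958 V=8.3958[hold]  S*(1)=-
k=0: j=0 S=133.0100 intr=0.7700 cont=16.7640 V=16.7640[hold]  S*(0)=-

price = 16.7640
boundary = - - - 83.4167 97.4533 113.8520
tree:
16.7640
25.2566 8.3958
36.5768 14.1621 2.6527
50.3633 23.1846 5.1971 0.0970
62.3782 36.3267 10.1786 0.1935 0.0000
72.6625 50.3633 19.9280 0.3860 0.0000 0.0000
81.4656 62.3782 36.3267 0.7700 0.0000 0.0000 0.0000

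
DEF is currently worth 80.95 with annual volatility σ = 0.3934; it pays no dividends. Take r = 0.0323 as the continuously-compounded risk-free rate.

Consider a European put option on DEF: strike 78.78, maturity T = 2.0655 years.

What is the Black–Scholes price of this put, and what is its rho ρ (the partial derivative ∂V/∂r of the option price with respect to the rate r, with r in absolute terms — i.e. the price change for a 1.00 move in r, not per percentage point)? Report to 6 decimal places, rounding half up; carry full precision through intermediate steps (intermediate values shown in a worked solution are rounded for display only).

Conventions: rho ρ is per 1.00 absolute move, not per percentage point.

price = 13.814316
ρ = -83.175931

σ√T = 0.3934·√2.0655 = 0.565388
d₁ = (ln(S/K) + (r+σ²/2)T) / (σ√T) = (ln(80.95/78.78) + (0.0323+0.3934²/2)·2.0655) / 0.565388 = (0.027173 + 0.226548) / 0.565388 = 0.448754
d₂ = d₁ − σ√T = 0.448754 − 0.565388 = -0.116635
e^{−rT} = 0.935461
N(−d₁) = 0.326805,  N(−d₂) = 0.546425
Put price V = K·e^{−rT}·N(−d₂) − S·N(−d₁) = 40.269151 − 26.454835 = 13.814316
ρ = −K·T·e^{−rT}·N(−d₂) = -83.175931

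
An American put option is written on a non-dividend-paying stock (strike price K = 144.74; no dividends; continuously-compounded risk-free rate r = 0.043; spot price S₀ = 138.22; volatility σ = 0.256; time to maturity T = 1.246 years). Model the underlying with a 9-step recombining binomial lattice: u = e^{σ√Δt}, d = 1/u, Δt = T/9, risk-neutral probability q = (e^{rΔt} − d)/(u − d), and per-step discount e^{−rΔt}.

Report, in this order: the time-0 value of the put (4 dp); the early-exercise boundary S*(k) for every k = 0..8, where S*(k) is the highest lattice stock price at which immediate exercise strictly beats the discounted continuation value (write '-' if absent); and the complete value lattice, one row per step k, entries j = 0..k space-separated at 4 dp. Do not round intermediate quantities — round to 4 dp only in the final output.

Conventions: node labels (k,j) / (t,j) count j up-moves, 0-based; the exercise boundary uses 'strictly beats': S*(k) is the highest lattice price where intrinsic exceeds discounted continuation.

price = 16.2980
boundary = - - - 103.8646 94.4278 103.8646 114.2445 103.8646 114.2445
tree:
16.2980
22.8479 10.1334
31.0683 15.1393 5.3947
40.8754 21.9165 8.7405 2.2112
50.3122 30.5781 13.7688 3.9637 0.5366
58.8916 40.8754 20.9450 6.9667 1.0960 0.0000
66.6915 50.3122 30.4955 11.9232 2.2387 0.0000 0.0000
73.7828 58.8916 40.8754 19.6419 4.5728 0.0000 0.0000 0.0000
80.2297 66.6915 50.3122 30.4955 9.3403 0.0000 0.0000 0.0000 0.0000
86.0909 73.7828 58.8916 40.8754 19.0782 0.0000 0.0000 0.0000 0.0000 0.0000

params: Δt=0.13844 u=1.09994 d=0.90914 q=0.50750 e^(-rΔt)=0.99406
t_9 payoffs: 86.0909 73.7828 58.8916 40.8754 19.0782 0.0000 0.0000 0.0000 0.0000 0.0000
t_8: node(8,0) S=64.5103 payoff=80.2297 vs cont=79.3706 → 80.2297 [stop]  node(8,1) S=78.0485 payoff=66.6915 vs cont=65.8325 → 66.6915 [stop]  node(8,2) S=94.4278 payoff=50.3122 vs cont=49.4531 → 50.3122 [stop]  node(8,3) S=114.2445 payoff=30.4955 vs cont=29.6364 → 30.4955 [stop]  node(8,4) S=138.2200 payoff=6.5200 vs cont=9.3403 → 9.3403 [wait]  node(8,5) S=167.2270 payoff=0.0000 vs cont=0.0000 → 0.0000 [wait]  node(8,6) S=202.3215 payoff=0.0000 vs cont=0.0000 → 0.0000 [wait]  node(8,7) S=244.7809 payoff=0.0000 vs cont=0.0000 → 0.0000 [wait]  node(8,8) S=296.1509 payoff=0.0000 vs cont=0.0000 → 0.0000 [wait]  ⇒ S*(8)=114.2445
t_7: node(7,0) S=70.9572 payoff=73.7828 vs cont=72.9237 → 73.7828 [stop]  node(7,1) S=85.8484 payoff=58.8916 vs cont=58.0325 → 58.8916 [stop]  node(7,2) S=103.8646 payoff=40.8754 vs cont=40.0163 → 40.8754 [stop]  node(7,3) S=125.6618 payoff=19.0782 vs cont=19.6419 → 19.6419 [wait]  node(7,4) S=152.0333 payoff=0.0000 vs cont=4.5728 → 4.5728 [wait]  node(7,5) S=183.9392 payoff=0.0000 vs cont=0.0000 → 0.0000 [wait]  node(7,6) S=222.5408 payoff=0.0000 vs cont=0.0000 → 0.0000 [wait]  node(7,7) S=269.2435 payoff=0.0000 vs cont=0.0000 → 0.0000 [wait]  ⇒ S*(7)=103.8646
t_6: node(6,0) S=78.0485 payoff=66.6915 vs cont=65.8325 → 66.6915 [stop]  node(6,1) S=94.4278 payoff=50.3122 vs cont=49.4531 → 50.3122 [stop]  node(6,2) S=114.2445 payoff=30.4955 vs cont=29.9208 → 30.4955 [stop]  node(6,3) S=138.2200 payoff=6.5200 vs cont=11.9232 → 11.9232 [wait]  node(6,4) S=167.2270 payoff=0.0000 vs cont=2.2387 → 2.2387 [wait]  node(6,5) S=202.3215 payoff=0.0000 vs cont=0.0000 → 0.0000 [wait]  node(6,6) S=244.7809 payoff=0.0000 vs cont=0.0000 → 0.0000 [wait]  ⇒ S*(6)=114.2445
t_5: node(5,0) S=85.8484 payoff=58.8916 vs cont=58.0325 → 58.8916 [stop]  node(5,1) S=103.8646 payoff=40.8754 vs cont=40.0163 → 40.8754 [stop]  node(5,2) S=125.6618 payoff=19.0782 vs cont=20.9450 → 20.9450 [wait]  node(5,3) S=152.0333 payoff=0.0000 vs cont=6.9667 → 6.9667 [wait]  node(5,4) S=183.9392 payoff=0.0000 vs cont=1.0960 → 1.0960 [wait]  node(5,5) S=222.5408 payoff=0.0000 vs cont=0.0000 → 0.0000 [wait]  ⇒ S*(5)=103.8646
t_4: node(4,0) S=94.4278 payoff=50.3122 vs cont=49.4531 → 50.3122 [stop]  node(4,1) S=114.2445 payoff=30.4955 vs cont=30.5781 → 30.5781 [wait]  node(4,2) S=138.2200 payoff=6.5200 vs cont=13.7688 → 13.7688 [wait]  node(4,3) S=167.2270 payoff=0.0000 vs cont=3.9637 → 3.9637 [wait]  node(4,4) S=202.3215 payoff=0.0000 vs cont=0.5366 → 0.5366 [wait]  ⇒ S*(4)=94.4278
t_3: node(3,0) S=103.8646 payoff=40.8754 vs cont=40.0580 → 40.8754 [stop]  node(3,1) S=125.6618 payoff=19.0782 vs cont=21.9165 → 21.9165 [wait]  node(3,2) S=152.0333 payoff=0.0000 vs cont=8.7405 → 8.7405 [wait]  node(3,3) S=183.9392 payoff=0.0000 vs cont=2.2112 → 2.2112 [wait]  ⇒ S*(3)=103.8646
t_2: node(2,0) S=114.2445 payoff=30.4955 vs cont=31.0683 → 31.0683 [wait]  node(2,1) S=138.2200 payoff=6.5200 vs cont=15.1393 → 15.1393 [wait]  node(2,2) S=167.2270 payoff=0.0000 vs cont=5.3947 → 5.3947 [wait]  ⇒ S*(2)=-
t_1: node(1,0) S=125.6618 payoff=19.0782 vs cont=22.8479 → 22.8479 [wait]  node(1,1) S=152.0333 payoff=0.0000 vs cont=10.1334 → 10.1334 [wait]  ⇒ S*(1)=-
t_0: node(0,0) S=138.2200 payoff=6.5200 vs cont=16.2980 → 16.2980 [wait]  ⇒ S*(0)=-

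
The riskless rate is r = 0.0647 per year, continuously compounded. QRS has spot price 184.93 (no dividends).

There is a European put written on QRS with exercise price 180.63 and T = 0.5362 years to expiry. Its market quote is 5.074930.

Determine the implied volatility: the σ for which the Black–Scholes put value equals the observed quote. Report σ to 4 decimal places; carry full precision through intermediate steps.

At σ = 0.1791 the Black–Scholes value reproduces the quote:
σ√T = 0.1791·√0.5362 = 0.131147
d₁ = (ln(S/K) + (r+σ²/2)T) / (σ√T) = (ln(184.93/180.63) + (0.0647+0.1791²/2)·0.5362) / 0.131147 = (0.023527 + 0.043292) / 0.131147 = 0.509493
d₂ = d₁ − σ√T = 0.509493 − 0.131147 = 0.378346
e^{−rT} = 0.965903
N(−d₁) = 0.305203,  N(−d₂) = 0.352587
V = K·e^{−rT}·N(−d₂) − S·N(−d₁) = 61.516190 − 56.441260 = 5.074930 (the quoted price), and the Black–Scholes price is strictly increasing in σ, so σ is unique

sigma = 0.1791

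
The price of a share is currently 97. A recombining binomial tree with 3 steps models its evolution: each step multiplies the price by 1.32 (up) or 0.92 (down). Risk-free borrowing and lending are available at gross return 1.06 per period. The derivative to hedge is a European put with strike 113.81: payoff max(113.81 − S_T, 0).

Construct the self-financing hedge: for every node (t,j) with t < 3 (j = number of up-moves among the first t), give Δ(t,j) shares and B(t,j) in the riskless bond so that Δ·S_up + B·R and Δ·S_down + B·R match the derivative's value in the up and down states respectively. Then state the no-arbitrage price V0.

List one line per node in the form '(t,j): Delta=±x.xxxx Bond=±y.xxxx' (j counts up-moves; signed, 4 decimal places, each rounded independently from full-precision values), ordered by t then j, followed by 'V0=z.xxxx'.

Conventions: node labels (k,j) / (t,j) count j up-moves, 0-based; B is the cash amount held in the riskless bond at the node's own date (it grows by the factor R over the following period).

Under the risk-neutral measure, an up-move has probability p* = (R−d)/(u−d) = 0.3500 and values discount at R = 1.06.
Expiry values: V(3,0)=38.2773, V(3,1)=5.4369, V(3,2)=0.0000, V(3,3)=0.0000
(2,0): S=82.1008. Δ = (V_up−V_dn)/(S_up−S_dn) = (5.4369−38.2773)/(108.3731−75.5327) = -1.0000. V = [p*·5.4369 + (1−p*)·38.2773]/1.06 = 25.2671. B = V − Δ·S = 107.3679.
(2,1): S=117.7968. Δ = (V_up−V_dn)/(S_up−S_dn) = (0.0000−5.4369)/(155.4918−108.3731) = -0.1154. V = [p*·0.0000 + (1−p*)·5.4369]/1.06 = 3.3340. B = V − Δ·S = 16.9263.
(2,2): S=169.0128. Δ = (V_up−V_dn)/(S_up−S_dn) = (0.0000−0.0000)/(223.0969−155.4918) = 0.0000. V = [p*·0.0000 + (1−p*)·0.0000]/1.06 = 0.0000. B = V − Δ·S = 0.0000.
(1,0): S=89.2400. Δ = (V_up−V_dn)/(S_up−S_dn) = (3.3340−25.2671)/(117.7968−82.1008) = -0.6144. V = [p*·3.3340 + (1−p*)·25.2671]/1.06 = 16.5948. B = V − Δ·S = 71.4277.
(1,1): S=128.0400. Δ = (V_up−V_dn)/(S_up−S_dn) = (0.0000−3.3340)/(169.0128−117.7968) = -0.0651. V = [p*·0.0000 + (1−p*)·3.3340]/1.06 = 2.0444. B = V − Δ·S = 10.3794.
(0,0): S=97.0000. Δ = (V_up−V_dn)/(S_up−S_dn) = (2.0444−16.5948)/(128.0400−89.2400) = -0.3750. V = [p*·2.0444 + (1−p*)·16.5948]/1.06 = 10.8511. B = V − Δ·S = 47.2272.
Verification: the root portfolio costs Δ(0,0)·S0 + B(0,0) = 10.8511, matching V0.

(0,0): Delta=-0.3750 Bond=47.2272
(1,0): Delta=-0.6144 Bond=71.4277
(1,1): Delta=-0.0651 Bond=10.3794
(2,0): Delta=-1.0000 Bond=107.3679
(2,1): Delta=-0.1154 Bond=16.9263
(2,2): Delta=0.0000 Bond=0.0000
V0=10.8511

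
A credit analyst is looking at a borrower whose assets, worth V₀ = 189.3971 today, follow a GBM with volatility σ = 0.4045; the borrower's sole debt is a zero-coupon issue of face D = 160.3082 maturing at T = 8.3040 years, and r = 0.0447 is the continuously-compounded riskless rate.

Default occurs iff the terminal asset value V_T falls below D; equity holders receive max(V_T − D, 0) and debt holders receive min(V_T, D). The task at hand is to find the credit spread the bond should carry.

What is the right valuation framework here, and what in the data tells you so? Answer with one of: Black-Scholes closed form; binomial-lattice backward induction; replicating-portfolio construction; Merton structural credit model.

Key observation: assets follow a GBM and default happens iff V_T < 160.3082; valuing claims on that split (equity as a call, risky debt as the residual) is the structural model's definition.

framework: Merton structural credit model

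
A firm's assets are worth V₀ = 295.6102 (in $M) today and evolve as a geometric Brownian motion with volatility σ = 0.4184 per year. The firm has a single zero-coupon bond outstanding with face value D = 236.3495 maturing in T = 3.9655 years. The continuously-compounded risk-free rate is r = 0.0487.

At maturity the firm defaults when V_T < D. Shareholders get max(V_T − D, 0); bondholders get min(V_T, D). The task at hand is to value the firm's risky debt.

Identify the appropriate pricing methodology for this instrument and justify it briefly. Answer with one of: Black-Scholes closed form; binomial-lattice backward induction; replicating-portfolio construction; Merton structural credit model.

Key observation: the asked-for credit quantity lives on the firm's capital structure — asset value, asset volatility, debt face 236.3495 — which is the structural model's domain.

framework: Merton structural credit model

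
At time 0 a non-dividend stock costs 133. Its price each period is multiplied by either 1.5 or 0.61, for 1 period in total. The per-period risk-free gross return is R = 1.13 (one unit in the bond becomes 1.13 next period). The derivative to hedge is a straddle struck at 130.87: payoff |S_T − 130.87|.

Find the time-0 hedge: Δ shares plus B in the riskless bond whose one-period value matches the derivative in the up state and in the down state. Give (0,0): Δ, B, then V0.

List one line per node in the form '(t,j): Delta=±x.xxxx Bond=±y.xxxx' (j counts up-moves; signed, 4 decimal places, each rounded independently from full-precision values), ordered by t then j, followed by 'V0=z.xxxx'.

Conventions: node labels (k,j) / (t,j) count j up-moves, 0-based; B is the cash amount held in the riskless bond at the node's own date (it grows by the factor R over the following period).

(0,0): Delta=0.1596 Bond=32.5601
V0=53.7848

No-arbitrage ⇒ martingale measure with p* = (R−d)/(u−d) = 0.5843.
Terminal payoffs: V(1,0)=49.7400, V(1,1)=68.6300
Node (0,0) S=133.0000: V=(p*·68.6300+(1−p*)·49.7400)/1.13=53.7848; Δ=(68.6300−49.7400)/(199.5000−81.1300)=0.1596; B=V−Δ·S=32.5601
Sanity check at the root: Δ(0,0)·S0 + B(0,0) reproduces V0 = 53.7848.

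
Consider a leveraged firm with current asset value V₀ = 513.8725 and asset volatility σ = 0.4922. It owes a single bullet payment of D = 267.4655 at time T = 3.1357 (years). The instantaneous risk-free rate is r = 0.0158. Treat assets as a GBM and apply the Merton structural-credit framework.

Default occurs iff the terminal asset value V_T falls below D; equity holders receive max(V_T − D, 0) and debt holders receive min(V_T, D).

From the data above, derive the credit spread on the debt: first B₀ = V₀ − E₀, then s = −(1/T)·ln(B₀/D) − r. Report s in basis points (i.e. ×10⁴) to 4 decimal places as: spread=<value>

Equity is a call on the firm's assets struck at D = 267.4655:
d₁ = [ln(V₀/D) + (r + σ²/2)T] / (σ√T)
   = [ln(513.8725/267.4655) + (0.0158 + 0.5·0.4922²)·3.1357] / (0.4922·√3.1357)
   = [0.652985 + 0.429373] / 0.871583 = 1.241829
d₂ = d₁ − σ√T = 1.241829 − 0.871583 = 0.370246
N(d₁) = 0.892850,  N(d₂) = 0.644400,  e^(−rT) = 0.951663
E₀ = V₀·N(d₁) − D·e^(−rT)·N(d₂)
   = 513.8725·0.892850 − 267.4655·0.951663·0.644400 = 294.787374
B₀ = V₀ − E₀ = 513.8725 − 294.787374 = 219.085126
spread = −(1/T)·ln(B₀/D) − r = −(1/3.1357)·ln(219.085126/267.4655) − 0.0158 = 0.04783180
in basis points: 0.04783180 × 10⁴ = 478.3180 bp

spread=478.3180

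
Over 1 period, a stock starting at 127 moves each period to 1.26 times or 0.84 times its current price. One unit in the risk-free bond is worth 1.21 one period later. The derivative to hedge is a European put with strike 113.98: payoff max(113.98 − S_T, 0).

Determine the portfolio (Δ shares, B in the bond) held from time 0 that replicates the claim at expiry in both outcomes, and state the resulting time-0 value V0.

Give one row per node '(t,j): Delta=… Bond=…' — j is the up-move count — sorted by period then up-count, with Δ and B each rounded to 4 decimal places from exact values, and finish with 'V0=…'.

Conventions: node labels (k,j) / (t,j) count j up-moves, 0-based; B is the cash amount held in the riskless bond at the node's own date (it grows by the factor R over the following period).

The replicating-portfolio and risk-neutral prices coincide; use p* = (1.21−0.84)/(1.26−0.84) = 0.8810 for the latter.
Expiry values: V(1,0)=7.3000, V(1,1)=0.0000
(0,0): S=127.0000. Δ = (V_up−V_dn)/(S_up−S_dn) = (0.0000−7.3000)/(160.0200−106.6800) = -0.1369. V = [p*·0.0000 + (1−p*)·7.3000]/1.21 = 0.7182. B = V − Δ·S = 18.0992.
Verification: the root portfolio costs Δ(0,0)·S0 + B(0,0) = 0.7182, matching V0.

(0,0): Delta=-0.1369 Bond=18.0992
V0=0.7182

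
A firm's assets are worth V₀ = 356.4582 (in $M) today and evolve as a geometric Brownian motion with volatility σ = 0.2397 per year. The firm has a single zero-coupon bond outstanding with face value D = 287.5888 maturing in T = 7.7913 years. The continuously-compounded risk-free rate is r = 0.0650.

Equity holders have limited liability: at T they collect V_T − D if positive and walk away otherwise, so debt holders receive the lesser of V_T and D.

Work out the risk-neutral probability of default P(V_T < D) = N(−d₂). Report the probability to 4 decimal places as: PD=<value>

Work the structural quantities from V₀ = 356.4582 against face 287.5888:
d₁ = [ln(V₀/D) + (r + σ²/2)T] / (σ√T)
   = [ln(356.4582/287.5888) + (0.0650 + 0.5·0.2397²)·7.7913] / (0.2397·√7.7913)
   = [0.214685 + 0.730263] / 0.669072 = 1.412327
d₂ = d₁ − σ√T = 1.412327 − 0.669072 = 0.743255
risk-neutral PD = N(−d₂) = N(-0.743255) = 0.228664

PD=0.2287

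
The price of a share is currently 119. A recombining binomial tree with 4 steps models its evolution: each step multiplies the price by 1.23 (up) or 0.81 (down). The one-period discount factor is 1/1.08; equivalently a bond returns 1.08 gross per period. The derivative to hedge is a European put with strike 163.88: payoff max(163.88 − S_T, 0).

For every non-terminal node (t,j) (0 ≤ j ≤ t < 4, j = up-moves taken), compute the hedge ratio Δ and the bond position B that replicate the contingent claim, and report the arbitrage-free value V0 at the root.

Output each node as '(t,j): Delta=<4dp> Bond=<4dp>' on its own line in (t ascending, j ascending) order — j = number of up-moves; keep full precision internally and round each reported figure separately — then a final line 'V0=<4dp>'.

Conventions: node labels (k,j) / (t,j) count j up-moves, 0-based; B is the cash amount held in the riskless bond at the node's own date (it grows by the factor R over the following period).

Since d<R<u, set p* = (R−d)/(u−d) = 0.6429; price each node as the discounted p*-expectation of its children.
At maturity the claim pays: V(4,0)=112.6544, V(4,1)=86.0930, V(4,2)=45.7590, V(4,3)=0.0000, V(4,4)=0.0000
  t=3,j=0: stock 63.2415 → up 77.7870 (V=86.0930), down 51.2256 (V=112.6544). Price 88.4993; hedge Δ=-1.0000, bond B=151.7407.
  t=3,j=1: stock 96.0334 → up 118.1210 (V=45.7590), down 77.7870 (V=86.0930). Price 55.7074; hedge Δ=-1.0000, bond B=151.7407.
  t=3,j=2: stock 145.8284 → up 179.3690 (V=0.0000), down 118.1210 (V=45.7590). Price 15.1319; hedge Δ=-0.7471, bond B=124.0819.
  t=3,j=3: stock 221.4432 → up 272.3751 (V=0.0000), down 179.3690 (V=0.0000). Price 0.0000; hedge Δ=0.0000, bond B=0.0000.
  t=2,j=0: stock 78.0759 → up 96.0334 (V=55.7074), down 63.2415 (V=88.4993). Price 62.4248; hedge Δ=-1.0000, bond B=140.5007.
  t=2,j=1: stock 118.5597 → up 145.8284 (V=15.1319), down 96.0334 (V=55.7074). Price 27.4289; hedge Δ=-0.8148, bond B=124.0371.
  t=2,j=2: stock 180.0351 → up 221.4432 (V=0.0000), down 145.8284 (V=15.1319). Price 5.0039; hedge Δ=-0.2001, bond B=41.0324.
  t=1,j=0: stock 96.3900 → up 118.5597 (V=27.4289), down 78.0759 (V=62.4248). Price 36.9698; hedge Δ=-0.8644, bond B=120.2935.
  t=1,j=1: stock 146.3700 → up 180.0351 (V=5.0039), down 118.5597 (V=27.4289). Price 12.0489; hedge Δ=-0.3648, bond B=65.4416.
  t=0,j=0: stock 119.0000 → up 146.3700 (V=12.0489), down 96.3900 (V=36.9698). Price 19.3975; hedge Δ=-0.4986, bond B=78.7329.
Check: Δ(0,0)·S0 + B(0,0) = 19.3975 = V0.

(0,0): Delta=-0.4986 Bond=78.7329
(1,0): Delta=-0.8644 Bond=120.2935
(1,1): Delta=-0.3648 Bond=65.4416
(2,0): Delta=-1.0000 Bond=140.5007
(2,1): Delta=-0.8148 Bond=124.0371
(2,2): Delta=-0.2001 Bond=41.0324
(3,0): Delta=-1.0000 Bond=151.7407
(3,1): Delta=-1.0000 Bond=151.7407
(3,2): Delta=-0.7471 Bond=124.0819
(3,3): Delta=0.0000 Bond=0.0000
V0=19.3975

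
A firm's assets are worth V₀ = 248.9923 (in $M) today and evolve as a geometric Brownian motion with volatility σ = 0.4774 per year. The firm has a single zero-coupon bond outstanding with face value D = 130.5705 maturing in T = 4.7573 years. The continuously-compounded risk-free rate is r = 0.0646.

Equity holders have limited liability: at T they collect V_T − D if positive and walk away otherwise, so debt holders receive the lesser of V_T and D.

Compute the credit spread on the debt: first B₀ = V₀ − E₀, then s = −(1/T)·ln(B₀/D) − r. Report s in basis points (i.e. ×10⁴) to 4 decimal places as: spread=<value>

With assets at 248.9923 and a single debt payment of 130.5705 at 4.7573 years:
d₁ = [ln(V₀/D) + (r + σ²/2)T] / (σ√T)
   = [ln(248.9923/130.5705) + (0.0646 + 0.5·0.4774²)·4.7573] / (0.4774·√4.7573)
   = [0.645509 + 0.849442] / 1.041268 = 1.435701
d₂ = d₁ − σ√T = 1.435701 − 1.041268 = 0.394433
N(d₁) = 0.924456,  N(d₂) = 0.653369,  e^(−rT) = 0.735414
E₀ = V₀·N(d₁) − D·e^(−rT)·N(d₂)
   = 248.9923·0.924456 − 130.5705·0.735414·0.653369 = 167.443778
B₀ = V₀ − E₀ = 248.9923 − 167.443778 = 81.548522
spread = −(1/T)·ln(B₀/D) − r = −(1/4.7573)·ln(81.548522/130.5705) − 0.0646 = 0.03434585
in basis points: 0.03434585 × 10⁴ = 343.4585 bp

spread=343.4585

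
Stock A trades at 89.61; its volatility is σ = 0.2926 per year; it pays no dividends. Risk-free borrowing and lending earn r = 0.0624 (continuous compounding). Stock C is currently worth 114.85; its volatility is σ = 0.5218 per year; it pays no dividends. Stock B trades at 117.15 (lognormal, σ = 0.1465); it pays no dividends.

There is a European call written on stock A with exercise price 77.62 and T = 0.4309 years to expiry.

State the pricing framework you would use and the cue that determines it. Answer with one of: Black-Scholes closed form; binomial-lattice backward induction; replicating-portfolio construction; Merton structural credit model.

framework: Black-Scholes closed form

Key observation: the instrument is a plain European call (strike 77.62) on a lognormal asset; the exact continuous-time formula applies directly.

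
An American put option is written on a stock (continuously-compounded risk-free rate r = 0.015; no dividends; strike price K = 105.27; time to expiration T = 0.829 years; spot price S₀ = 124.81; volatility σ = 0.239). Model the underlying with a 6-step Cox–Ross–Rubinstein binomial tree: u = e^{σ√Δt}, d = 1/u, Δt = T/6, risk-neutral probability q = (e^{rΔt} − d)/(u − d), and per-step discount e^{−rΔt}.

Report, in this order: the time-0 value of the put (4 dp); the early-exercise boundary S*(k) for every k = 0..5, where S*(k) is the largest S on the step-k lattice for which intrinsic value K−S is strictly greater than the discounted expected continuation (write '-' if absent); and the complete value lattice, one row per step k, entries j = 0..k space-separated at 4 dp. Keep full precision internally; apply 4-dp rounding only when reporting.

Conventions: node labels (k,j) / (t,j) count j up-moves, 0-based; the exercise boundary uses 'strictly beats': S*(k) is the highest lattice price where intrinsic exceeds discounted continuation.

Δt=0.13817  u=1.09290  d=0.91499  q=0.48947  discount=0.99793
step 6 (expiry): payoffs max(K−S,0) = 32.0284 17.7874 0.7774 0.0000 0.0000 0.0000 0.0000
step 5: (k=5,j=0): S=80.0460, K−S=25.2240, hold=25.0060 ⇒ V=25.2240 exercise | (k=5,j=1): S=95.6101, K−S=9.6599, hold=9.4420 ⇒ V=9.6599 exercise | (k=5,j=2): S=114.2004, K−S=0.0000, hold=0.3961 ⇒ V=0.3961 continue | (k=5,j=3): S=136.4053, K−S=0.0000, hold=0.0000 ⇒ V=0.0000 continue | (k=5,j=4): S=162.9278, K−S=0.0000, hold=0.0000 ⇒ V=0.0000 continue | (k=5,j=5): S=194.6072, K−S=0.0000, hold=0.0000 ⇒ V=0.0000 continue  boundary S*=95.6101
step 4: (k=4,j=0): S=87.4826, K−S=17.7874, hold=17.5695 ⇒ V=17.7874 exercise | (k=4,j=1): S=104.4926, K−S=0.7774, hold=5.1150 ⇒ V=5.1150 continue | (k=4,j=2): S=124.8100, K−S=0.0000, hold=0.2018 ⇒ V=0.2018 continue | (k=4,j=3): S=149.0779, K−S=0.0000, hold=0.0000 ⇒ V=0.0000 continue | (k=4,j=4): S=178.0644, K−S=0.0000, hold=0.0000 ⇒ V=0.0000 continue  boundary S*=87.4826
step 3: (k=3,j=0): S=95.6101, K−S=9.6599, hold=11.5607 ⇒ V=11.5607 continue | (k=3,j=1): S=114.2004, K−S=0.0000, hold=2.7045 ⇒ V=2.7045 continue | (k=3,j=2): S=136.4053, K−S=0.0000, hold=0.1028 ⇒ V=0.1028 continue | (k=3,j=3): S=162.9278, K−S=0.0000, hold=0.0000 ⇒ V=0.0000 continue  boundary S*=-
step 2: (k=2,j=0): S=104.4926, K−S=0.7774, hold=7.2109 ⇒ V=7.2109 continue | (k=2,j=1): S=124.8100, K−S=0.0000, hold=1.4281 ⇒ V=1.4281 continue | (k=2,j=2): S=149.0779, K−S=0.0000, hold=0.0524 ⇒ V=0.0524 continue  boundary S*=-
step 1: (k=1,j=0): S=114.2004, K−S=0.0000, hold=4.3714 ⇒ V=4.3714 continue | (k=1,j=1): S=136.4053, K−S=0.0000, hold=0.7532 ⇒ V=0.7532 continue  boundary S*=-
step 0: (k=0,j=0): S=124.8100, K−S=0.0000, hold=2.5950 ⇒ V=2.5950 continue  boundary S*=-

price = 2.5950
boundary = - - - - 87.4826 95.6101
tree:
2.5950
4.3714 0.7532
7.2109 1.4281 0.0524
11.5607 2.7045 0.1028 0.0000
17.7874 5.1150 0.2018 0.0000 0.0000
25.2240 9.6599 0.3961 0.0000 0.0000 0.0000
32.0284 17.7874 0.7774 0.0000 0.0000 0.0000 0.0000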